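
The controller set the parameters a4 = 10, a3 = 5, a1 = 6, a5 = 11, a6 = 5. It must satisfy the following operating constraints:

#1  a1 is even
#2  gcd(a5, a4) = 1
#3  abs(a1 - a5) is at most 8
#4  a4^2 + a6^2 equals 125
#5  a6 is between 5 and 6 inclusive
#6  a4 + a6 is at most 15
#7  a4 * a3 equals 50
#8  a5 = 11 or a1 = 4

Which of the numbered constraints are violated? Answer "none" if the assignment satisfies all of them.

#1 a1 = 6 is even  ✓
#2 gcd(11, 10) = 1  ✓
#3 abs(6 - 11) = 5; 5 ≤ 8  ✓
#4 a4^2 + a6^2 = 10^2 + 5^2 = 100 + 25 = 125  ✓
#5 a6 = 5 lies in [5, 6]  ✓
#6 a4 + a6 = 10 + 5 = 15; 15 ≤ 15  ✓
#7 a4 * a3 = 10 * 5 = 50  ✓
#8 a5 = 11 = 11 (first disjunct)  ✓

None — every constraint holds.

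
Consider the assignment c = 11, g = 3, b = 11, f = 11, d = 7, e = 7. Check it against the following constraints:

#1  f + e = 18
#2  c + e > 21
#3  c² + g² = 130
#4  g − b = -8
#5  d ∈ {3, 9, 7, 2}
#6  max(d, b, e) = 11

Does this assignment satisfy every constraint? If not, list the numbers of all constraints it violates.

#1 f + e = 11 + 7 = 18 — holds.
#2 c + e = 11 + 7 = 18; 18 ≤ 21, bound 21 not met — fails.
#3 c² + g² = 11² + 3² = 121 + 9 = 130 — holds.
#4 g − b = 3 − 11 = -8 — holds.
#5 d = 7 is in {3, 9, 7, 2} — holds.
#6 max(7, 11, 7) = 11 — holds.

Constraint 2 does not hold.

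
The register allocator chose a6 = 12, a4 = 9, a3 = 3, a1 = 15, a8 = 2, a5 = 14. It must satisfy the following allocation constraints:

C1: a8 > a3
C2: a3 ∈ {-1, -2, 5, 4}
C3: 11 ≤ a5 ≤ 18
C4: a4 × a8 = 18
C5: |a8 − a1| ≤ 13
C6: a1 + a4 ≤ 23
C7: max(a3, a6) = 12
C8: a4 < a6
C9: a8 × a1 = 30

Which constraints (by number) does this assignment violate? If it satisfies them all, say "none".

Constraints 1, 2, and 6 are violated.

C1: a8 = 2, a3 = 3; 2 ≤ 3 (want >) — fails.
C2: a3 = 3 is not in {-1, -2, 5, 4} — fails.
C3: a5 = 14 lies in [11, 18] — holds.
C4: a4 × a8 = 9 × 2 = 18 — holds.
C5: |2 − 15| = 13; 13 ≤ 13 — holds.
C6: a1 + a4 = 15 + 9 = 24; 24 > 23, bound 23 not met — fails.
C7: max(3, 12) = 12 — holds.
C8: a4 = 9, a6 = 12; 9 < 12 — holds.
C9: a8 × a1 = 2 × 15 = 30 — holds.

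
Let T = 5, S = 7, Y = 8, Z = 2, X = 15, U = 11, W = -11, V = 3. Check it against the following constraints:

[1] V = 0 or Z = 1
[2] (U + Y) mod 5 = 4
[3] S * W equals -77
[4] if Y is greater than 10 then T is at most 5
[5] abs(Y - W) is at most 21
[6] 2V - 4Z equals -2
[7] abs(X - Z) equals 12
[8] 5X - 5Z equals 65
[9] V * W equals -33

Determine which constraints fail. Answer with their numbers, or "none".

No — constraints 1 and 7 are not satisfied.

[1] V = 3 ≠ 0 and Z = 2 ≠ 1; both disjuncts false  ✘
[2] U + Y = 19; 19 mod 5 = 4  ✔
[3] S * W = 7 * (-11) = -77  ✔
[4] Y = 8, not > 10; antecedent false, conditional vacuously true  ✔
[5] abs(8 - (-11)) = 19; 19 ≤ 21  ✔
[6] 2V - 4Z = 2(3) - 4(2) = -2  ✔
[7] abs(15 - 2) = 13, not 12  ✘
[8] 5X - 5Z = 5(15) - 5(2) = 65  ✔
[9] V * W = 3 * (-11) = -33  ✔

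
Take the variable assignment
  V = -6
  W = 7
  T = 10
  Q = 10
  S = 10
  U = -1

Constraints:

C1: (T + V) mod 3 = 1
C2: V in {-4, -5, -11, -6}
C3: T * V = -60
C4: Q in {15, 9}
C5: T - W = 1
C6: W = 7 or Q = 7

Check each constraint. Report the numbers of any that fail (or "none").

Constraints 4, 5 are violated.

C1: T + V = 4; 4 mod 3 = 1 — holds.
C2: V = -6 is in {-4, -5, -11, -6} — holds.
C3: T * V = 10 * (-6) = -60 — holds.
C4: Q = 10 is not in {15, 9} — does not hold.
C5: T - W = 10 - 7 = 3, not 1 — does not hold.
C6: W = 7 = 7 (first disjunct) — holds.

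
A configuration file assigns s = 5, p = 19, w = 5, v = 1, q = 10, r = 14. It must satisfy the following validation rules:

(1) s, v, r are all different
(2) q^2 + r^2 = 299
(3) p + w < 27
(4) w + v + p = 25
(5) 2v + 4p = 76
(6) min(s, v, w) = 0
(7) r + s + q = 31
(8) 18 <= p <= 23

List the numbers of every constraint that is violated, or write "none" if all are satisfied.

(1) values 5, 1, 14 are pairwise distinct — holds.
(2) q^2 + r^2 = 10^2 + 14^2 = 100 + 196 = 296, not 299 — fails.
(3) p + w = 19 + 5 = 24; 24 < 27 — holds.
(4) w + v + p = 5 + 1 + 19 = 25 — holds.
(5) 2v + 4p = 2(1) + 4(19) = 78, not 76 — fails.
(6) min(5, 1, 5) = 1, not 0 — fails.
(7) r + s + q = 14 + 5 + 10 = 29, not 31 — fails.
(8) p = 19 lies in [18, 23] — holds.

Violated: 2, 5, 6, and 7.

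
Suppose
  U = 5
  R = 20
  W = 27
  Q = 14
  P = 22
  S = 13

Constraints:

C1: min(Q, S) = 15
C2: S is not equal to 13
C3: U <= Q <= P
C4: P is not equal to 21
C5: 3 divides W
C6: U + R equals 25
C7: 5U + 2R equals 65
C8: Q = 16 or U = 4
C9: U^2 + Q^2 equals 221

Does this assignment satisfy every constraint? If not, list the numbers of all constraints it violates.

Violated: 1, 2, and 8.

C1: min(14, 13) = 13, not 15 — violated.
C2: S = 13, but 13 is required to differ — violated.
C3: values 5 <= 14 <= 22 — satisfied.
C4: P = 22, and 22 ≠ 21 — satisfied.
C5: 27 / 3 = 9, so 3 divides 27 — satisfied.
C6: U + R = 5 + 20 = 25 — satisfied.
C7: 5U + 2R = 5(5) + 2(20) = 65 — satisfied.
C8: Q = 14 ≠ 16 and U = 5 ≠ 4; both disjuncts false — violated.
C9: U^2 + Q^2 = 5^2 + 14^2 = 25 + 196 = 221 — satisfied.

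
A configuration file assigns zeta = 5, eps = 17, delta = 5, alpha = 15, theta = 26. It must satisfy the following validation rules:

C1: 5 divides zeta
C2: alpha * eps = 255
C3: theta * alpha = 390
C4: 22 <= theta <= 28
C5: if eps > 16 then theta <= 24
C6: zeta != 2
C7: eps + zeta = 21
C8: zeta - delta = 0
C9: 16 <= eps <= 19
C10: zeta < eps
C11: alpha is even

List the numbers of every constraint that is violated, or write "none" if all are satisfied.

Constraints 5, 7, 11 are violated.

C1: 5 / 5 = 1, so 5 divides 5  ✔
C2: alpha * eps = 15 * 17 = 255  ✔
C3: theta * alpha = 26 * 15 = 390  ✔
C4: theta = 26 lies in [22, 28]  ✔
C5: eps = 17 > 16, so we need theta ≤ 24; but theta = 26 > 24  ✘
C6: zeta = 5, and 5 ≠ 2  ✔
C7: eps + zeta = 17 + 5 = 22, not 21  ✘
C8: zeta - delta = 5 - 5 = 0  ✔
C9: eps = 17 lies in [16, 19]  ✔
C10: zeta = 5, eps = 17; 5 < 17  ✔
C11: alpha = 15 is odd  ✘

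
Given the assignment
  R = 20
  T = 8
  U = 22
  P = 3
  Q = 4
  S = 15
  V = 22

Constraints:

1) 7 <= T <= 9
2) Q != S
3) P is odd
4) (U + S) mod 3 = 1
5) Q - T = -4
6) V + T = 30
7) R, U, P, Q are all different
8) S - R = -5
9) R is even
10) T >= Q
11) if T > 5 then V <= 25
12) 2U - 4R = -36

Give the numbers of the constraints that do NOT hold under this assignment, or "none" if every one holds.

The assignment satisfies every constraint.

1) T = 8 lies in [7, 9] — holds.
2) Q = 4, S = 15; distinct — holds.
3) P = 3 is odd — holds.
4) U + S = 37; 37 mod 3 = 1 — holds.
5) Q - T = 4 - 8 = -4 — holds.
6) V + T = 22 + 8 = 30 — holds.
7) values 20, 22, 3, 4 are pairwise distinct — holds.
8) S - R = 15 - 20 = -5 — holds.
9) R = 20 is even — holds.
10) T = 8, Q = 4; 8 ≥ 4 — holds.
11) T = 8 > 5, so we need V ≤ 25; V = 22 ≤ 25 — holds.
12) 2U - 4R = 2(22) - 4(20) = -36 — holds.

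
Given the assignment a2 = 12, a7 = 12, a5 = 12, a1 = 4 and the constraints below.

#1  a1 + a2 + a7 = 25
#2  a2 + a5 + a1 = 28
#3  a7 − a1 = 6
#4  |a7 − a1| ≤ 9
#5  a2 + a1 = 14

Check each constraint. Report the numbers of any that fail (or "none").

Constraints 1, 3, and 5 are violated.

#1 a1 + a2 + a7 = 4 + 12 + 12 = 28, not 25 — fails.
#2 a2 + a5 + a1 = 12 + 12 + 4 = 28 — holds.
#3 a7 − a1 = 12 − 4 = 8, not 6 — fails.
#4 |12 − 4| = 8; 8 ≤ 9 — holds.
#5 a2 + a1 = 12 + 4 = 16, not 14 — fails.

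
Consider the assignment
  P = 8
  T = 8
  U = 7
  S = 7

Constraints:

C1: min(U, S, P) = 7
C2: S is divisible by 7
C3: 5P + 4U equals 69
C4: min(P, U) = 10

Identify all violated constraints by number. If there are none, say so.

Violated: 3 and 4.

C1: min(7, 7, 8) = 7 — satisfied.
C2: 7 / 7 = 1, so 7 divides 7 — satisfied.
C3: 5P + 4U = 5(8) + 4(7) = 68, not 69 — violated.
C4: min(8, 7) = 7, not 10 — violated.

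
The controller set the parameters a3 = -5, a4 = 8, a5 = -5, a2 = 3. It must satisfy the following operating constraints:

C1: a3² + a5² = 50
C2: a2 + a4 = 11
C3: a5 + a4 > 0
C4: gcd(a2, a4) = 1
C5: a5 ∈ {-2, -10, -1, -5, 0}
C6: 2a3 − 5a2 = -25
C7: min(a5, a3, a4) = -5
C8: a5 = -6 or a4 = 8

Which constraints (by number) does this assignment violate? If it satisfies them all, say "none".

Yes — all constraints hold.

C1: a3² + a5² = (-5)² + (-5)² = 25 + 25 = 50 — holds.
C2: a2 + a4 = 3 + 8 = 11 — holds.
C3: a5 + a4 = -5 + 8 = 3; 3 > 0 — holds.
C4: gcd(3, 8) = 1 — holds.
C5: a5 = -5 is in {-2, -10, -1, -5, 0} — holds.
C6: 2a3 − 5a2 = 2(-5) − 5(3) = -25 — holds.
C7: min(-5, -5, 8) = -5 — holds.
C8: a5 = -5 ≠ -6, but a4 = 8 = 8 (second disjunct) — holds.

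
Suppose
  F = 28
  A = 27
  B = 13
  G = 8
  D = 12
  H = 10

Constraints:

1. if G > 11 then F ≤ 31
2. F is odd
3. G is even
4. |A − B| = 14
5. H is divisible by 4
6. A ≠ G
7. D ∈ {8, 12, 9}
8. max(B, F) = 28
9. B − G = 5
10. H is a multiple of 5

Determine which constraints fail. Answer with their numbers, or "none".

1. G = 8, not > 11; antecedent false, conditional vacuously true  yes
2. F = 28 is even  no
3. G = 8 is even  yes
4. |27 − 13| = 14  yes
5. 10 = 4×2 + 2, so 4 does not divide 10  no
6. A = 27, G = 8; distinct  yes
7. D = 12 is in {8, 12, 9}  yes
8. max(13, 28) = 28  yes
9. B − G = 13 − 8 = 5  yes
10. 10 / 5 = 2, so 5 divides 10  yes

No — constraints 2 and 5 are not satisfied.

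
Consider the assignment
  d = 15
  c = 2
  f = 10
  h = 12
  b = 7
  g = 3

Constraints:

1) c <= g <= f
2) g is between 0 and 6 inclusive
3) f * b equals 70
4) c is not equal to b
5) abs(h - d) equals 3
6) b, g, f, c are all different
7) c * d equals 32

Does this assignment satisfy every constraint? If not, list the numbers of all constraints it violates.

Constraint 7 does not hold.

1) values 2 <= 3 <= 10 — holds.
2) g = 3 lies in [0, 6] — holds.
3) f * b = 10 * 7 = 70 — holds.
4) c = 2, b = 7; distinct — holds.
5) abs(12 - 15) = 3 — holds.
6) values 7, 3, 10, 2 are pairwise distinct — holds.
7) c * d = 2 * 15 = 30, not 32 — fails.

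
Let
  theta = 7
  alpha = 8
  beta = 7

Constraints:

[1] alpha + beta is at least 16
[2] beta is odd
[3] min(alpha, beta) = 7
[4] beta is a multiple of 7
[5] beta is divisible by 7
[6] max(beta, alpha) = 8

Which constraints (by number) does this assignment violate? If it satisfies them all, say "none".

The assignment fails constraint 1.

[1] alpha + beta = 8 + 7 = 15; 15 < 16, bound 16 not met  false
[2] beta = 7 is odd  true
[3] min(8, 7) = 7  true
[4] 7 / 7 = 1, so 7 divides 7  true
[5] 7 / 7 = 1, so 7 divides 7  true
[6] max(7, 8) = 8  true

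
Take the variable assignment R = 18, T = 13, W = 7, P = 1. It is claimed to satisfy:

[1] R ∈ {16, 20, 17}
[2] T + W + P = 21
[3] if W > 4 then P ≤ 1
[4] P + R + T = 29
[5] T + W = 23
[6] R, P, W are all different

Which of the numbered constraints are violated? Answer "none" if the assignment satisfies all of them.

Constraints 1, 4, 5 are violated.

[1] R = 18 is not in {16, 20, 17} — violated.
[2] T + W + P = 13 + 7 + 1 = 21 — satisfied.
[3] W = 7 > 4, so we need P ≤ 1; P = 1 ≤ 1 — satisfied.
[4] P + R + T = 1 + 18 + 13 = 32, not 29 — violated.
[5] T + W = 13 + 7 = 20, not 23 — violated.
[6] values 18, 1, 7 are pairwise distinct — satisfied.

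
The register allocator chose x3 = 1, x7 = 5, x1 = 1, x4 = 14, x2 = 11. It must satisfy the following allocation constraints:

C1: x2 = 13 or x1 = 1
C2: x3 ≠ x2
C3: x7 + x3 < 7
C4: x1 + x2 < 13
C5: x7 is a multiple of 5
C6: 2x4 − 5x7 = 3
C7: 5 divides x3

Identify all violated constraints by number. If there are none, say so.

C1: x2 = 11 ≠ 13, but x1 = 1 = 1 (second disjunct) — OK.
C2: x3 = 1, x2 = 11; distinct — OK.
C3: x7 + x3 = 5 + 1 = 6; 6 < 7 — OK.
C4: x1 + x2 = 1 + 11 = 12; 12 < 13 — OK.
C5: 5 / 5 = 1, so 5 divides 5 — OK.
C6: 2x4 − 5x7 = 2(14) − 5(5) = 3 — OK.
C7: 1 = 5×0 + 1, so 5 does not divide 1 — violated.

Constraint 7 does not hold.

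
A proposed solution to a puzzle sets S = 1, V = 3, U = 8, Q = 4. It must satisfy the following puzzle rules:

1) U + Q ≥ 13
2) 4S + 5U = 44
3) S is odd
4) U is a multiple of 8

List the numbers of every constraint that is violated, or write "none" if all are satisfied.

1) U + Q = 8 + 4 = 12; 12 < 13, bound 13 not met — violated.
2) 4S + 5U = 4(1) + 5(8) = 44 — satisfied.
3) S = 1 is odd — satisfied.
4) 8 / 8 = 1, so 8 divides 8 — satisfied.

No — constraint 1 is not satisfied.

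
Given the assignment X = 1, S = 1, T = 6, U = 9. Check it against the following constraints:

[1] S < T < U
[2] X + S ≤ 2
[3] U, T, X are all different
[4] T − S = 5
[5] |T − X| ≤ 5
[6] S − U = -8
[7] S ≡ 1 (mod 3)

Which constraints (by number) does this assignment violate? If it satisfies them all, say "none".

All constraints are satisfied.

[1] values 1 < 6 < 9  true
[2] X + S = 1 + 1 = 2; 2 ≤ 2  true
[3] values 9, 6, 1 are pairwise distinct  true
[4] T − S = 6 − 1 = 5  true
[5] |6 − 1| = 5; 5 ≤ 5  true
[6] S − U = 1 − 9 = -8  true
[7] 1 mod 3 = 1  true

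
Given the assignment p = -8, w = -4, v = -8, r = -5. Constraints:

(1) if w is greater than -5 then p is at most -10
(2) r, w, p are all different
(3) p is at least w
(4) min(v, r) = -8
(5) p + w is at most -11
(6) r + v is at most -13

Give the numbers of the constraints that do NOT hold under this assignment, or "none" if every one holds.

(1) w = -4 > -5, so we need p ≤ -10; but p = -8 > -10 — violated.
(2) values -5, -4, -8 are pairwise distinct — OK.
(3) p = -8, w = -4; -8 < -4 (want ≥) — violated.
(4) min(-8, -5) = -8 — OK.
(5) p + w = -8 + (-4) = -12; -12 ≤ -11 — OK.
(6) r + v = -5 + (-8) = -13; -13 ≤ -13 — OK.

The assignment fails constraints 1, 3.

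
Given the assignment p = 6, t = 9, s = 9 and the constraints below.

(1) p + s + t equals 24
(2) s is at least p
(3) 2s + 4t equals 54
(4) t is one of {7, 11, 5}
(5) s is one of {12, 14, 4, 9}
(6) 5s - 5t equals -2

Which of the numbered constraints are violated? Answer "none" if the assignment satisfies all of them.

(1) p + s + t = 6 + 9 + 9 = 24 — holds.
(2) s = 9, p = 6; 9 ≥ 6 — holds.
(3) 2s + 4t = 2(9) + 4(9) = 54 — holds.
(4) t = 9 is not in {7, 11, 5} — fails.
(5) s = 9 is in {12, 14, 4, 9} — holds.
(6) 5s - 5t = 5(9) - 5(9) = 0, not -2 — fails.

Violated: 4, 6.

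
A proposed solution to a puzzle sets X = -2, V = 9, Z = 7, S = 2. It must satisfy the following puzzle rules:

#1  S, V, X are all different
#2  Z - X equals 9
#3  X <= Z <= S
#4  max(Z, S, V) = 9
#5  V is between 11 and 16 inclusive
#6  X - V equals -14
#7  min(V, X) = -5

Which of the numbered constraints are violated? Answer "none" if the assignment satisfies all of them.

Violated: 3, 5, 6, and 7.

#1 values 2, 9, -2 are pairwise distinct — satisfied.
#2 Z - X = 7 - (-2) = 9 — satisfied.
#3 values -2, 7, 2; Z = 7 is not <= S = 2 — violated.
#4 max(7, 2, 9) = 9 — satisfied.
#5 V = 9 is outside [11, 16] — violated.
#6 X - V = -2 - 9 = -11, not -14 — violated.
#7 min(9, -2) = -2, not -5 — violated.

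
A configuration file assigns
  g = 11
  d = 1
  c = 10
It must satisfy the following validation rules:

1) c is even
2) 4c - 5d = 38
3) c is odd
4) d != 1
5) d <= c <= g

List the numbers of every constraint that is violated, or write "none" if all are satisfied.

1) c = 10 is even  true
2) 4c - 5d = 4(10) - 5(1) = 35, not 38  false
3) c = 10 is even  false
4) d = 1, but 1 is required to differ  false
5) values 1 <= 10 <= 11  true

Violated: 2, 3, and 4.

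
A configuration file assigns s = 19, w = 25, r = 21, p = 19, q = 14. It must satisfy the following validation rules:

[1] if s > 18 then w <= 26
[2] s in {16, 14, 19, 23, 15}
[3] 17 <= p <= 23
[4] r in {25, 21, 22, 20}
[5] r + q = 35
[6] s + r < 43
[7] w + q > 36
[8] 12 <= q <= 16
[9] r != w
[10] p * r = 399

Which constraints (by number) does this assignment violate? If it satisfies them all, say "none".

Yes — all constraints hold.

[1] s = 19 > 18, so we need w ≤ 26; w = 25 ≤ 26 — OK.
[2] s = 19 is in {16, 14, 19, 23, 15} — OK.
[3] p = 19 lies in [17, 23] — OK.
[4] r = 21 is in {25, 21, 22, 20} — OK.
[5] r + q = 21 + 14 = 35 — OK.
[6] s + r = 19 + 21 = 40; 40 < 43 — OK.
[7] w + q = 25 + 14 = 39; 39 > 36 — OK.
[8] q = 14 lies in [12, 16] — OK.
[9] r = 21, w = 25; distinct — OK.
[10] p * r = 19 * 21 = 399 — OK.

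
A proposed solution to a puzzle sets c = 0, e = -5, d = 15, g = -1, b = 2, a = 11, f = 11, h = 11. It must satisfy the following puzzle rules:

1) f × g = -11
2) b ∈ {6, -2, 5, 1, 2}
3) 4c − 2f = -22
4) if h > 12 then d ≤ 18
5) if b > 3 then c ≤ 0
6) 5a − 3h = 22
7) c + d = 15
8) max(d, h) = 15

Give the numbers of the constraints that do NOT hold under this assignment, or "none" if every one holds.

1) f × g = 11 × (-1) = -11 — holds.
2) b = 2 is in {6, -2, 5, 1, 2} — holds.
3) 4c − 2f = 4(0) − 2(11) = -22 — holds.
4) h = 11, not > 12; antecedent false, conditional vacuously true — holds.
5) b = 2, not > 3; antecedent false, conditional vacuously true — holds.
6) 5a − 3h = 5(11) − 3(11) = 22 — holds.
7) c + d = 0 + 15 = 15 — holds.
8) max(15, 11) = 15 — holds.

All constraints are satisfied.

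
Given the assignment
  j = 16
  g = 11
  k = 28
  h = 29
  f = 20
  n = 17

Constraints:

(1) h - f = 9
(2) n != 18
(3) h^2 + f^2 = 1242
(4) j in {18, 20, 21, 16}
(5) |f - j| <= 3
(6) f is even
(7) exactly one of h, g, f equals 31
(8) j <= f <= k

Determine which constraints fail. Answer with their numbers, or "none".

(1) h - f = 29 - 20 = 9 — satisfied.
(2) n = 17, and 17 ≠ 18 — satisfied.
(3) h^2 + f^2 = 29^2 + 20^2 = 841 + 400 = 1241, not 1242 — violated.
(4) j = 16 is in {18, 20, 21, 16} — satisfied.
(5) |20 - 16| = 4; 4 > 3, exceeds bound 3 — violated.
(6) f = 20 is even — satisfied.
(7) h=29, g=11, f=20; 0 of them equal 31, not exactly one — violated.
(8) values 16 <= 20 <= 28 — satisfied.

The assignment fails constraints 3, 5, and 7.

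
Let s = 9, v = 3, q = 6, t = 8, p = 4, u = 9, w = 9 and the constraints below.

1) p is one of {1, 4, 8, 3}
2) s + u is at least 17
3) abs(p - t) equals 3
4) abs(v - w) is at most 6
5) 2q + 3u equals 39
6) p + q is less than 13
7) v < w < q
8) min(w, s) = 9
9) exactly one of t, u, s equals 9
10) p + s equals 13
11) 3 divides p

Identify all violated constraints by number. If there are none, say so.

1) p = 4 is in {1, 4, 8, 3} — holds.
2) s + u = 9 + 9 = 18; 18 ≥ 17 — holds.
3) abs(4 - 8) = 4, not 3 — does not hold.
4) abs(3 - 9) = 6; 6 ≤ 6 — holds.
5) 2q + 3u = 2(6) + 3(9) = 39 — holds.
6) p + q = 4 + 6 = 10; 10 < 13 — holds.
7) values 3, 9, 6; w = 9 is not < q = 6 — does not hold.
8) min(9, 9) = 9 — holds.
9) t=8, u=9, s=9; 2 of them equal 9, not exactly one — does not hold.
10) p + s = 4 + 9 = 13 — holds.
11) 4 = 3*1 + 1, so 3 does not divide 4 — does not hold.

Violated: 3, 7, 9, and 11.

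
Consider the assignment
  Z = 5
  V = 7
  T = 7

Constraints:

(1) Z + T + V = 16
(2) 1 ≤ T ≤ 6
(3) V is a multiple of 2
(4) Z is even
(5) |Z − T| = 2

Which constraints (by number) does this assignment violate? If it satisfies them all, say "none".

(1) Z + T + V = 5 + 7 + 7 = 19, not 16  ✘
(2) T = 7 is outside [1, 6]  ✘
(3) 7 = 2×3 + 1, so 2 does not divide 7  ✘
(4) Z = 5 is odd  ✘
(5) |5 − 7| = 2  ✔

Constraints 1, 2, 3, 4 do not hold.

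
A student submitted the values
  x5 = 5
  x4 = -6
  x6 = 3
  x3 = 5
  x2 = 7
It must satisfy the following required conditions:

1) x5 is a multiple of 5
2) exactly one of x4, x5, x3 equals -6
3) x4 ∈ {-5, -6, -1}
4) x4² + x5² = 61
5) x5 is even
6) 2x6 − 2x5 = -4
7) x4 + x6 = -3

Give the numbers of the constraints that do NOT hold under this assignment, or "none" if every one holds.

Constraint 5 does not hold.

1) 5 / 5 = 1, so 5 divides 5  OK
2) x4=-6, x5=5, x3=5; 1 of them equals -6  OK
3) x4 = -6 is in {-5, -6, -1}  OK
4) x4² + x5² = (-6)² + 5² = 36 + 25 = 61  OK
5) x5 = 5 is odd  FAIL
6) 2x6 − 2x5 = 2(3) − 2(5) = -4  OK
7) x4 + x6 = -6 + 3 = -3  OK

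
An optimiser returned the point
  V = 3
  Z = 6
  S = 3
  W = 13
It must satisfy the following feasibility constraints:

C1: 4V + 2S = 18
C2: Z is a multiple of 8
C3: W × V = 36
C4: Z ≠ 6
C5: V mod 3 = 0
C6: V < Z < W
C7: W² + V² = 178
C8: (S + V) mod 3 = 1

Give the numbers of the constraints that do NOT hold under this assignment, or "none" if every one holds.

The assignment fails constraints 2, 3, 4, and 8.

C1: 4V + 2S = 4(3) + 2(3) = 18 — holds.
C2: 6 = 8×0 + 6, so 8 does not divide 6 — fails.
C3: W × V = 13 × 3 = 39, not 36 — fails.
C4: Z = 6, but 6 is required to differ — fails.
C5: 3 mod 3 = 0 — holds.
C6: values 3 < 6 < 13 — holds.
C7: W² + V² = 13² + 3² = 169 + 9 = 178 — holds.
C8: S + V = 6; 6 mod 3 = 0, not 1 — fails.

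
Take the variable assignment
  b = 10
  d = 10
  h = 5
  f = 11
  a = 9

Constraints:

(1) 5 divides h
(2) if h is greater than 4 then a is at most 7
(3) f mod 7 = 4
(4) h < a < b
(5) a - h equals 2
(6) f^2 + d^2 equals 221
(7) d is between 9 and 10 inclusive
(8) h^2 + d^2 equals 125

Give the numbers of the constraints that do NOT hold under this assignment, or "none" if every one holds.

No — constraints 2 and 5 are not satisfied.

(1) 5 / 5 = 1, so 5 divides 5 — satisfied.
(2) h = 5 > 4, so we need a ≤ 7; but a = 9 > 7 — violated.
(3) 11 mod 7 = 4 — satisfied.
(4) values 5 < 9 < 10 — satisfied.
(5) a - h = 9 - 5 = 4, not 2 — violated.
(6) f^2 + d^2 = 11^2 + 10^2 = 121 + 100 = 221 — satisfied.
(7) d = 10 lies in [9, 10] — satisfied.
(8) h^2 + d^2 = 5^2 + 10^2 = 25 + 100 = 125 — satisfied.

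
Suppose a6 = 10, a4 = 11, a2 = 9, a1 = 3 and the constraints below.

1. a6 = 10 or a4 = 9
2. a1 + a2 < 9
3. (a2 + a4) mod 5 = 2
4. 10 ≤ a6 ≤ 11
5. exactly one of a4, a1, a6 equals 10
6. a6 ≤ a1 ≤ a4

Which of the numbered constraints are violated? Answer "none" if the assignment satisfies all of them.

No — constraints 2, 3, and 6 are not satisfied.

1. a6 = 10 = 10 (first disjunct)  holds
2. a1 + a2 = 3 + 9 = 12; 12 ≥ 9, bound 9 not met  fails
3. a2 + a4 = 20; 20 mod 5 = 0, not 2  fails
4. a6 = 10 lies in [10, 11]  holds
5. a4=11, a1=3, a6=10; 1 of them equals 10  holds
6. values 10, 3, 11; a6 = 10 is not ≤ a1 = 3  fails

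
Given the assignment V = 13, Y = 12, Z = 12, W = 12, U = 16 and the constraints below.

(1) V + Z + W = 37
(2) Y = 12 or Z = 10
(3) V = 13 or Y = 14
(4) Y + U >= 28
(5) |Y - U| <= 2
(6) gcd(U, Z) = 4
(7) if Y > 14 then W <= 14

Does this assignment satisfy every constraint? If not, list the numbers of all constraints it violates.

Constraint 5 does not hold.

(1) V + Z + W = 13 + 12 + 12 = 37  holds
(2) Y = 12 = 12 (first disjunct)  holds
(3) V = 13 = 13 (first disjunct)  holds
(4) Y + U = 12 + 16 = 28; 28 ≥ 28  holds
(5) |12 - 16| = 4; 4 > 2, exceeds bound 2  fails
(6) gcd(16, 12) = 4  holds
(7) Y = 12, not > 14; antecedent false, conditional vacuously true  holds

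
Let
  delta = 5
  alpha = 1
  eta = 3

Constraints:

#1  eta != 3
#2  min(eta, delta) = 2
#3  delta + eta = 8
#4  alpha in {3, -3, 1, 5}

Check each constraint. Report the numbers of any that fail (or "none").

#1 eta = 3, but 3 is required to differ — violated.
#2 min(3, 5) = 3, not 2 — violated.
#3 delta + eta = 5 + 3 = 8 — OK.
#4 alpha = 1 is in {3, -3, 1, 5} — OK.

Constraints 1 and 2 are violated.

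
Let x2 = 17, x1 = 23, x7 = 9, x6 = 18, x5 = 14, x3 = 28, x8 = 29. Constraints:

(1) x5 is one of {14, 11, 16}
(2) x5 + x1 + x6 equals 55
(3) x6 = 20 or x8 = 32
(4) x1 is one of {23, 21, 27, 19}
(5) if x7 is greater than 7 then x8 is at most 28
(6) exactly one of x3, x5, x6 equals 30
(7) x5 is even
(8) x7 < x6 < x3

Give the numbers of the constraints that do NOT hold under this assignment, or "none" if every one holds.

(1) x5 = 14 is in {14, 11, 16}  OK
(2) x5 + x1 + x6 = 14 + 23 + 18 = 55  OK
(3) x6 = 18 ≠ 20 and x8 = 29 ≠ 32; both disjuncts false  FAIL
(4) x1 = 23 is in {23, 21, 27, 19}  OK
(5) x7 = 9 > 7, so we need x8 ≤ 28; but x8 = 29 > 28  FAIL
(6) x3=28, x5=14, x6=18; 0 of them equal 30, not exactly one  FAIL
(7) x5 = 14 is even  OK
(8) values 9 < 18 < 28  OK

The assignment fails constraints 3, 5, and 6.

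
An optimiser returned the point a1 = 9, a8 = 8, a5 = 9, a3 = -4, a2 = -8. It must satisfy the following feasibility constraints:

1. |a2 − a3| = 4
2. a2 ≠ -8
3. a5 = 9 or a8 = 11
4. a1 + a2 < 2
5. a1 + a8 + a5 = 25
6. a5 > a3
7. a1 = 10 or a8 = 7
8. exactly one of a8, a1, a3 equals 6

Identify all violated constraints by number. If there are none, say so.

1. |-8 − (-4)| = 4 — holds.
2. a2 = -8, but -8 is required to differ — fails.
3. a5 = 9 = 9 (first disjunct) — holds.
4. a1 + a2 = 9 + (-8) = 1; 1 < 2 — holds.
5. a1 + a8 + a5 = 9 + 8 + 9 = 26, not 25 — fails.
6. a5 = 9, a3 = -4; 9 > -4 — holds.
7. a1 = 9 ≠ 10 and a8 = 8 ≠ 7; both disjuncts false — fails.
8. a8=8, a1=9, a3=-4; 0 of them equal 6, not exactly one — fails.

Constraints 2, 5, 7, and 8 do not hold.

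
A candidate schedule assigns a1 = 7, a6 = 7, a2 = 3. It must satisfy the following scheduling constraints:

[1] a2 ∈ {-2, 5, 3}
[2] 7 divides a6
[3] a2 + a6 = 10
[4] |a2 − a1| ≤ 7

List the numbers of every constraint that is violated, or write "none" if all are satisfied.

No violations.

[1] a2 = 3 is in {-2, 5, 3} — holds.
[2] 7 / 7 = 1, so 7 divides 7 — holds.
[3] a2 + a6 = 3 + 7 = 10 — holds.
[4] |3 − 7| = 4; 4 ≤ 7 — holds.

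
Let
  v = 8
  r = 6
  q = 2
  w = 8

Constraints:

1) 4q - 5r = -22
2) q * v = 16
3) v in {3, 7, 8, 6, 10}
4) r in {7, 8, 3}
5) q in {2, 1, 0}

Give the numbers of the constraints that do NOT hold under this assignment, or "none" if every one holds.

Constraint 4 is violated.

1) 4q - 5r = 4(2) - 5(6) = -22 — OK.
2) q * v = 2 * 8 = 16 — OK.
3) v = 8 is in {3, 7, 8, 6, 10} — OK.
4) r = 6 is not in {7, 8, 3} — violated.
5) q = 2 is in {2, 1, 0} — OK.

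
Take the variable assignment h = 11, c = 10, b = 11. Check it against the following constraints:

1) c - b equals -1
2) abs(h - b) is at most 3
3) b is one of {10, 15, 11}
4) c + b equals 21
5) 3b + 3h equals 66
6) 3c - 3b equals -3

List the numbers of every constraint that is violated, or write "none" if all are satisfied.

None — every constraint holds.

1) c - b = 10 - 11 = -1 — satisfied.
2) abs(11 - 11) = 0; 0 ≤ 3 — satisfied.
3) b = 11 is in {10, 15, 11} — satisfied.
4) c + b = 10 + 11 = 21 — satisfied.
5) 3b + 3h = 3(11) + 3(11) = 66 — satisfied.
6) 3c - 3b = 3(10) - 3(11) = -3 — satisfied.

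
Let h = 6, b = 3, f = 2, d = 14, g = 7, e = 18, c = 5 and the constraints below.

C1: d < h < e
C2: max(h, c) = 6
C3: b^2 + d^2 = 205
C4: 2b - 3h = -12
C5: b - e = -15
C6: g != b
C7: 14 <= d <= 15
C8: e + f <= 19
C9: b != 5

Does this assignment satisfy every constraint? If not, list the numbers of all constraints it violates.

C1: values 14, 6, 18; d = 14 is not < h = 6  ✗
C2: max(6, 5) = 6  ✓
C3: b^2 + d^2 = 3^2 + 14^2 = 9 + 196 = 205  ✓
C4: 2b - 3h = 2(3) - 3(6) = -12  ✓
C5: b - e = 3 - 18 = -15  ✓
C6: g = 7, b = 3; distinct  ✓
C7: d = 14 lies in [14, 15]  ✓
C8: e + f = 18 + 2 = 20; 20 > 19, bound 19 not met  ✗
C9: b = 3, and 3 ≠ 5  ✓

Constraints 1, 8 do not hold.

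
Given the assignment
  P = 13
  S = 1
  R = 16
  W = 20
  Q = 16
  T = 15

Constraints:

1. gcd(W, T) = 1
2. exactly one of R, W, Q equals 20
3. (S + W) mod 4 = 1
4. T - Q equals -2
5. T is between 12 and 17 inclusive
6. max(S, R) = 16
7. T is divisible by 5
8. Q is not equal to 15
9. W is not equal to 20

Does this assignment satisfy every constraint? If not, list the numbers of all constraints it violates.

1. gcd(20, 15) = 5, not 1 — violated.
2. R=16, W=20, Q=16; 1 of them equals 20 — satisfied.
3. S + W = 21; 21 mod 4 = 1 — satisfied.
4. T - Q = 15 - 16 = -1, not -2 — violated.
5. T = 15 lies in [12, 17] — satisfied.
6. max(1, 16) = 16 — satisfied.
7. 15 / 5 = 3, so 5 divides 15 — satisfied.
8. Q = 16, and 16 ≠ 15 — satisfied.
9. W = 20, but 20 is required to differ — violated.

Constraints 1, 4, and 9 are violated.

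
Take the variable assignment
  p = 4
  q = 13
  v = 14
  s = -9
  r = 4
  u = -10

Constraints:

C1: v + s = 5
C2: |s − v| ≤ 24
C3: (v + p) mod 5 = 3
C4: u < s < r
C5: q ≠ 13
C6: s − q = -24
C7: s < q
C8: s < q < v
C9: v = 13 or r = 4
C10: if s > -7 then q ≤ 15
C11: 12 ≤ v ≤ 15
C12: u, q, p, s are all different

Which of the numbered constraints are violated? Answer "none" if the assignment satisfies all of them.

No — constraints 5, 6 are not satisfied.

C1: v + s = 14 + (-9) = 5 — holds.
C2: |-9 − 14| = 23; 23 ≤ 24 — holds.
C3: v + p = 18; 18 mod 5 = 3 — holds.
C4: values -10 < -9 < 4 — holds.
C5: q = 13, but 13 is required to differ — fails.
C6: s − q = -9 − 13 = -22, not -24 — fails.
C7: s = -9, q = 13; -9 < 13 — holds.
C8: values -9 < 13 < 14 — holds.
C9: v = 14 ≠ 13, but r = 4 = 4 (second disjunct) — holds.
C10: s = -9, not > -7; antecedent false, conditional vacuously true — holds.
C11: v = 14 lies in [12, 15] — holds.
C12: values -10, 13, 4, -9 are pairwise distinct — holds.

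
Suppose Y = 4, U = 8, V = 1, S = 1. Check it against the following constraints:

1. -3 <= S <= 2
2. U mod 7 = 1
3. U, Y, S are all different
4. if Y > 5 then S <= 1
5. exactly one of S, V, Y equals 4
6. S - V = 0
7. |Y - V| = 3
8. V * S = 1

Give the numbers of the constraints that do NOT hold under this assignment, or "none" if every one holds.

1. S = 1 lies in [-3, 2] — holds.
2. 8 mod 7 = 1 — holds.
3. values 8, 4, 1 are pairwise distinct — holds.
4. Y = 4, not > 5; antecedent false, conditional vacuously true — holds.
5. S=1, V=1, Y=4; 1 of them equals 4 — holds.
6. S - V = 1 - 1 = 0 — holds.
7. |4 - 1| = 3 — holds.
8. V * S = 1 * 1 = 1 — holds.

All constraints are satisfied.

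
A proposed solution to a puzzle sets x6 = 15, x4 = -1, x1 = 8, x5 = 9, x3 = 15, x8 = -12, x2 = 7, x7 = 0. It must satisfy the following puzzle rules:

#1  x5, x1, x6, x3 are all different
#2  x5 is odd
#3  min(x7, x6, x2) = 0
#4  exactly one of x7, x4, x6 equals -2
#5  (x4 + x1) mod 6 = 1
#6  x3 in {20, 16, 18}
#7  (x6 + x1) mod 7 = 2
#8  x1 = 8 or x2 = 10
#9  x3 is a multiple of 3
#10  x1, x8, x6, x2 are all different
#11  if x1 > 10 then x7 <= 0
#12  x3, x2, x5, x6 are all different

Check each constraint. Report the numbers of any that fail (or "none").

No — constraints 1, 4, 6, 12 are not satisfied.

#1 x6 = x3 = 15, not all different  FAIL
#2 x5 = 9 is odd  OK
#3 min(0, 15, 7) = 0  OK
#4 x7=0, x4=-1, x6=15; 0 of them equal -2, not exactly one  FAIL
#5 x4 + x1 = 7; 7 mod 6 = 1  OK
#6 x3 = 15 is not in {20, 16, 18}  FAIL
#7 x6 + x1 = 23; 23 mod 7 = 2  OK
#8 x1 = 8 = 8 (first disjunct)  OK
#9 15 / 3 = 5, so 3 divides 15  OK
#10 values 8, -12, 15, 7 are pairwise distinct  OK
#11 x1 = 8, not > 10; antecedent false, conditional vacuously true  OK
#12 x3 = x6 = 15, not all different  FAIL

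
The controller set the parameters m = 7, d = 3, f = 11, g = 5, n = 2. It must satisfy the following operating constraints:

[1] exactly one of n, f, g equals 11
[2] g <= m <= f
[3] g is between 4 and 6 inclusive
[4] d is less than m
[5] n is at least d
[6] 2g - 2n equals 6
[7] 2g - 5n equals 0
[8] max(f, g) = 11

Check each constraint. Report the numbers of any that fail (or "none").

No — constraint 5 is not satisfied.

[1] n=2, f=11, g=5; 1 of them equals 11  ✔
[2] values 5 <= 7 <= 11  ✔
[3] g = 5 lies in [4, 6]  ✔
[4] d = 3, m = 7; 3 < 7  ✔
[5] n = 2, d = 3; 2 < 3 (want ≥)  ✘
[6] 2g - 2n = 2(5) - 2(2) = 6  ✔
[7] 2g - 5n = 2(5) - 5(2) = 0  ✔
[8] max(11, 5) = 11  ✔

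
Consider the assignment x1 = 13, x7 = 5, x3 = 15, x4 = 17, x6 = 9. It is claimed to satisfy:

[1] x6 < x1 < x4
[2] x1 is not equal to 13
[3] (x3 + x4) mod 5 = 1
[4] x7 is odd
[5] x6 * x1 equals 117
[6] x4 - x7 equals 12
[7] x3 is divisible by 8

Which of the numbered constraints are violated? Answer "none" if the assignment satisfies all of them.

Constraints 2, 3, and 7 do not hold.

[1] values 9 < 13 < 17 — holds.
[2] x1 = 13, but 13 is required to differ — fails.
[3] x3 + x4 = 32; 32 mod 5 = 2, not 1 — fails.
[4] x7 = 5 is odd — holds.
[5] x6 * x1 = 9 * 13 = 117 — holds.
[6] x4 - x7 = 17 - 5 = 12 — holds.
[7] 15 = 8*1 + 7, so 8 does not divide 15 — fails.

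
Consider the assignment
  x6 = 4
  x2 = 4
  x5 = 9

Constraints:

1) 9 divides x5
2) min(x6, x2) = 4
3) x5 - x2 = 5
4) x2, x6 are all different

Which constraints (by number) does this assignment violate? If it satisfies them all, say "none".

Violated: 4.

1) 9 / 9 = 1, so 9 divides 9  ✔
2) min(4, 4) = 4  ✔
3) x5 - x2 = 9 - 4 = 5  ✔
4) x2 = x6 = 4, not all different  ✘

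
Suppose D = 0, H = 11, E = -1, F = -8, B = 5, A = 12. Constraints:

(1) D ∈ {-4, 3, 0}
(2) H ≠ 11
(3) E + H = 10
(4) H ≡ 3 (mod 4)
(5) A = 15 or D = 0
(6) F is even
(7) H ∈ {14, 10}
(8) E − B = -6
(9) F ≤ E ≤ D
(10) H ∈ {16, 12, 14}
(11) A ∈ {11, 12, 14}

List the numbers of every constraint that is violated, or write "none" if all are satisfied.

Violated: 2, 7, and 10.

(1) D = 0 is in {-4, 3, 0} — holds.
(2) H = 11, but 11 is required to differ — does not hold.
(3) E + H = -1 + 11 = 10 — holds.
(4) 11 mod 4 = 3 — holds.
(5) A = 12 ≠ 15, but D = 0 = 0 (second disjunct) — holds.
(6) F = -8 is even — holds.
(7) H = 11 is not in {14, 10} — does not hold.
(8) E − B = -1 − 5 = -6 — holds.
(9) values -8 ≤ -1 ≤ 0 — holds.
(10) H = 11 is not in {16, 12, 14} — does not hold.
(11) A = 12 is in {11, 12, 14} — holds.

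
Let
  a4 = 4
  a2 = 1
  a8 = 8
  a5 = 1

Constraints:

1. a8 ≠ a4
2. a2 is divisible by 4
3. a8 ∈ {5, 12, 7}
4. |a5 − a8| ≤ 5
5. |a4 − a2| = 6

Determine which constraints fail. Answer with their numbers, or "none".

Constraints 2, 3, 4, and 5 are violated.

1. a8 = 8, a4 = 4; distinct — OK.
2. 1 = 4×0 + 1, so 4 does not divide 1 — violated.
3. a8 = 8 is not in {5, 12, 7} — violated.
4. |1 − 8| = 7; 7 > 5, exceeds bound 5 — violated.
5. |4 − 1| = 3, not 6 — violated.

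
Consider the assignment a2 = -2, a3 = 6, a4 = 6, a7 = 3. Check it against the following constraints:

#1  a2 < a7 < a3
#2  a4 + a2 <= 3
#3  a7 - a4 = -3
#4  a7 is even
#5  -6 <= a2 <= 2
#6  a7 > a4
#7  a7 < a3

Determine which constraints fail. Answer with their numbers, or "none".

#1 values -2 < 3 < 6  ✔
#2 a4 + a2 = 6 + (-2) = 4; 4 > 3, bound 3 not met  ✘
#3 a7 - a4 = 3 - 6 = -3  ✔
#4 a7 = 3 is odd  ✘
#5 a2 = -2 lies in [-6, 2]  ✔
#6 a7 = 3, a4 = 6; 3 ≤ 6 (want >)  ✘
#7 a7 = 3, a3 = 6; 3 < 6  ✔

Constraints 2, 4, 6 do not hold.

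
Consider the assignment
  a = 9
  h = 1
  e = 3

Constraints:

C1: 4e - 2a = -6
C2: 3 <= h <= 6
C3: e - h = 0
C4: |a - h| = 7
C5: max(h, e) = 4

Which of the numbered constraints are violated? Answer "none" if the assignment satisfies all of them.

C1: 4e - 2a = 4(3) - 2(9) = -6 — holds.
C2: h = 1 is outside [3, 6] — fails.
C3: e - h = 3 - 1 = 2, not 0 — fails.
C4: |9 - 1| = 8, not 7 — fails.
C5: max(1, 3) = 3, not 4 — fails.

Violated: 2, 3, 4, and 5.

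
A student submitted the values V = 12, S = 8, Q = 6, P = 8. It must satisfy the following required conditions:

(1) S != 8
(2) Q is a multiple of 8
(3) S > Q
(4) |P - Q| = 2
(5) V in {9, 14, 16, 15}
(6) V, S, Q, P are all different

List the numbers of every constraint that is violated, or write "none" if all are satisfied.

Constraints 1, 2, 5, and 6 do not hold.

(1) S = 8, but 8 is required to differ — fails.
(2) 6 = 8*0 + 6, so 8 does not divide 6 — fails.
(3) S = 8, Q = 6; 8 > 6 — holds.
(4) |8 - 6| = 2 — holds.
(5) V = 12 is not in {9, 14, 16, 15} — fails.
(6) S = P = 8, not all different — fails.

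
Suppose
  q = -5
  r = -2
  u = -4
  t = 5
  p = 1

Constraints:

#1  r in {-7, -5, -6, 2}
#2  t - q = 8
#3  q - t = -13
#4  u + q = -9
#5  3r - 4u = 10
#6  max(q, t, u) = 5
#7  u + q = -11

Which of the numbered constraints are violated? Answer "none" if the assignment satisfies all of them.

#1 r = -2 is not in {-7, -5, -6, 2}  ✘
#2 t - q = 5 - (-5) = 10, not 8  ✘
#3 q - t = -5 - 5 = -10, not -13  ✘
#4 u + q = -4 + (-5) = -9  ✔
#5 3r - 4u = 3(-2) - 4(-4) = 10  ✔
#6 max(-5, 5, -4) = 5  ✔
#7 u + q = -4 + (-5) = -9, not -11  ✘

The assignment fails constraints 1, 2, 3, 7.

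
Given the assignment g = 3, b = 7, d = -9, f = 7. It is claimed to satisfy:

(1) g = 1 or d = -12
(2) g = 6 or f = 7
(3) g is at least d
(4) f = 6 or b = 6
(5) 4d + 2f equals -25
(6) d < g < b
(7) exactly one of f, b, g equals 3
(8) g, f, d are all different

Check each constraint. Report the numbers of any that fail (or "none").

(1) g = 3 ≠ 1 and d = -9 ≠ -12; both disjuncts false  no
(2) g = 3 ≠ 6, but f = 7 = 7 (second disjunct)  yes
(3) g = 3, d = -9; 3 ≥ -9  yes
(4) f = 7 ≠ 6 and b = 7 ≠ 6; both disjuncts false  no
(5) 4d + 2f = 4(-9) + 2(7) = -22, not -25  no
(6) values -9 < 3 < 7  yes
(7) f=7, b=7, g=3; 1 of them equals 3  yes
(8) values 3, 7, -9 are pairwise distinct  yes

Constraints 1, 4, and 5 do not hold.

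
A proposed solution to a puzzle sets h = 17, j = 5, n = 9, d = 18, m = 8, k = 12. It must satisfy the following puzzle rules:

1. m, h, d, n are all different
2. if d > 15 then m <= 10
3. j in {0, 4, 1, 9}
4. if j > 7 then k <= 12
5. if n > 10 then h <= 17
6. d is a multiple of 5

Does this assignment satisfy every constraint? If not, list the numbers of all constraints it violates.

1. values 8, 17, 18, 9 are pairwise distinct  true
2. d = 18 > 15, so we need m ≤ 10; m = 8 ≤ 10  true
3. j = 5 is not in {0, 4, 1, 9}  false
4. j = 5, not > 7; antecedent false, conditional vacuously true  true
5. n = 9, not > 10; antecedent false, conditional vacuously true  true
6. 18 = 5*3 + 3, so 5 does not divide 18  false

The assignment fails constraints 3 and 6.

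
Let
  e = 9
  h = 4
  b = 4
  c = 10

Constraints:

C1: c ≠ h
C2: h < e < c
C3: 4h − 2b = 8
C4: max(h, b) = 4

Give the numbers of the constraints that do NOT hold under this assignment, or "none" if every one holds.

Yes — all constraints hold.

C1: c = 10, h = 4; distinct — holds.
C2: values 4 < 9 < 10 — holds.
C3: 4h − 2b = 4(4) − 2(4) = 8 — holds.
C4: max(4, 4) = 4 — holds.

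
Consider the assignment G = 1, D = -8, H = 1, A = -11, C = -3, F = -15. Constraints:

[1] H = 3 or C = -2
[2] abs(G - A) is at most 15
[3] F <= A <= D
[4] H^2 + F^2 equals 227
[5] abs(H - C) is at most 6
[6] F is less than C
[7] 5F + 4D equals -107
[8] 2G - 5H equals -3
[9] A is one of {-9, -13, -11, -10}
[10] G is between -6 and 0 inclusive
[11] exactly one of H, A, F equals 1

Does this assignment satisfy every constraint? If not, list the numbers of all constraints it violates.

Violated: 1, 4, and 10.

[1] H = 1 ≠ 3 and C = -3 ≠ -2; both disjuncts false — violated.
[2] abs(1 - (-11)) = 12; 12 ≤ 15 — satisfied.
[3] values -15 <= -11 <= -8 — satisfied.
[4] H^2 + F^2 = 1^2 + (-15)^2 = 1 + 225 = 226, not 227 — violated.
[5] abs(1 - (-3)) = 4; 4 ≤ 6 — satisfied.
[6] F = -15, C = -3; -15 < -3 — satisfied.
[7] 5F + 4D = 5(-15) + 4(-8) = -107 — satisfied.
[8] 2G - 5H = 2(1) - 5(1) = -3 — satisfied.
[9] A = -11 is in {-9, -13, -11, -10} — satisfied.
[10] G = 1 is outside [-6, 0] — violated.
[11] H=1, A=-11, F=-15; 1 of them equals 1 — satisfied.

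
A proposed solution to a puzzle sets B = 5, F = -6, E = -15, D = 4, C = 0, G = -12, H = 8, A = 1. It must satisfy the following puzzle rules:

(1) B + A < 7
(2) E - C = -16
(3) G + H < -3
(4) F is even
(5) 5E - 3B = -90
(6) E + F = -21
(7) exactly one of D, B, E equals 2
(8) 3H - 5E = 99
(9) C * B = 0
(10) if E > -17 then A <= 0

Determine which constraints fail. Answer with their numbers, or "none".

(1) B + A = 5 + 1 = 6; 6 < 7  OK
(2) E - C = -15 - 0 = -15, not -16  FAIL
(3) G + H = -12 + 8 = -4; -4 < -3  OK
(4) F = -6 is even  OK
(5) 5E - 3B = 5(-15) - 3(5) = -90  OK
(6) E + F = -15 + (-6) = -21  OK
(7) D=4, B=5, E=-15; 0 of them equal 2, not exactly one  FAIL
(8) 3H - 5E = 3(8) - 5(-15) = 99  OK
(9) C * B = 0 * 5 = 0  OK
(10) E = -15 > -17, so we need A ≤ 0; but A = 1 > 0  FAIL

Constraints 2, 7, 10 do not hold.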